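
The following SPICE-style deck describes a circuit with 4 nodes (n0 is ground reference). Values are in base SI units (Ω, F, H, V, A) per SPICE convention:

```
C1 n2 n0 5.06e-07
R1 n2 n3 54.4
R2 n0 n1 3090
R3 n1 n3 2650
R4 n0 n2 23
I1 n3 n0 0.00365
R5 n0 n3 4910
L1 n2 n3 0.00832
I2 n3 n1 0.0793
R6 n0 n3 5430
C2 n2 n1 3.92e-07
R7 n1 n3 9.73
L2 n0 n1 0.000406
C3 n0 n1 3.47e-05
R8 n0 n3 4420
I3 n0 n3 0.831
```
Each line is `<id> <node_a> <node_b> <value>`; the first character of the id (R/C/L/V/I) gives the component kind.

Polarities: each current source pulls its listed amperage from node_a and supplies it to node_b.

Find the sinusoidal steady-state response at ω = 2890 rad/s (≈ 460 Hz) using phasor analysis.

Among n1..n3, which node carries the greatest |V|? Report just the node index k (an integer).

3

Apply KCL at each of the 3 non-ground nodes and solve the resulting linear system.
Node n1: branches {R2, R3, I2, C2, R7, L2, C3} → V_1 = -0.06629+0.8973j
Node n2: branches {C1, R1, R4, L1, C2} → V_2 = 3.387-1.286j
Node n3: branches {R1, R3, I1, R5, L1, I2, R6, R7, R8, I3} → V_3 = 5.682+1.345j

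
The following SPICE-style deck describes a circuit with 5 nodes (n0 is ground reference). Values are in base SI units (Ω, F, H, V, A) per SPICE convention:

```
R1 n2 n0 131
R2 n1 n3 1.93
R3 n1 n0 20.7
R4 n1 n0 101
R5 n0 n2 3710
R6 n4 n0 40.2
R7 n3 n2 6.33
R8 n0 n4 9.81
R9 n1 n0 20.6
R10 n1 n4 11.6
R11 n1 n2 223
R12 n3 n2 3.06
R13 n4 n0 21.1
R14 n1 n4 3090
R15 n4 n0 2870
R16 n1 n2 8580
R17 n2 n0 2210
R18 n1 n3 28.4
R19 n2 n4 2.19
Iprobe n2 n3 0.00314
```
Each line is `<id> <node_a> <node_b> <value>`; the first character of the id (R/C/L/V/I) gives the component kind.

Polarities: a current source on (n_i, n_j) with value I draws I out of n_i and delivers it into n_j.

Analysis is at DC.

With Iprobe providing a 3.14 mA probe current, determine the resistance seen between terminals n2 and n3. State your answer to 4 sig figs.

R_eq = 1.711 Ω

Apply KCL at each of the 4 non-ground nodes and solve the resulting linear system.
Node n1: branches {R2, R3, R4, R9, R10, R11, R14, R16, R18} → V_1 = 0.002129
Node n2: branches {R1, R5, R7, R11, R12, R16, R17, R19, Iprobe} → V_2 = -0.002278
Node n3: branches {R2, R7, R12, R18, Iprobe} → V_3 = 0.003095
Node n4: branches {R6, R8, R10, R13, R14, R15, R19} → V_4 = -0.001193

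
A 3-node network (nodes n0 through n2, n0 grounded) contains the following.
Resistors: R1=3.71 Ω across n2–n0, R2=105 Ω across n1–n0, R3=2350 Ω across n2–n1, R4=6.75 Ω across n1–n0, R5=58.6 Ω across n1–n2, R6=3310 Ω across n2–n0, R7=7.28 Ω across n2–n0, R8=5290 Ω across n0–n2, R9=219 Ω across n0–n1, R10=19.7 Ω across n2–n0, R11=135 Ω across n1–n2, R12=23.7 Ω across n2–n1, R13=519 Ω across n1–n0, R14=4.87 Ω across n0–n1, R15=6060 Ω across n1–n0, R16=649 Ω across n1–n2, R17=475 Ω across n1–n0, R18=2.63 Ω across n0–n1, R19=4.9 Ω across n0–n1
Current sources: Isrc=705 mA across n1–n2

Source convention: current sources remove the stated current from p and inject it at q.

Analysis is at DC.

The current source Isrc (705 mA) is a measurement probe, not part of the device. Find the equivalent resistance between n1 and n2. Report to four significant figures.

R_eq = 2.643 Ω

MNA unknowns: 2 node voltages V₁..V_2
R1: Y=0.2695 on G[2,0]
R2: Y=0.009524 on G[1,0]
R3: Y=0.0004255 on G[2,1]
R4: Y=0.1481 on G[1,0]
R5: Y=0.01706 on G[1,2]
R6: Y=0.0003021 on G[2,0]
R7: Y=0.1374 on G[2,0]
R8: Y=0.0001890 on G[0,2]
R9: Y=0.004566 on G[0,1]
R10: Y=0.05076 on G[2,0]
R11: Y=0.007407 on G[1,2]
R12: Y=0.04219 on G[2,1]
R13: Y=0.001927 on G[1,0]
R14: Y=0.2053 on G[0,1]
R15: Y=0.0001650 on G[1,0]
R16: Y=0.001541 on G[1,2]
R17: Y=0.002105 on G[1,0]
R18: Y=0.3802 on G[0,1]
R19: Y=0.2041 on G[0,1]
Isrc: z[1]−=0.705, z[2]+=0.705
solve → V1=-0.6036, V2=1.260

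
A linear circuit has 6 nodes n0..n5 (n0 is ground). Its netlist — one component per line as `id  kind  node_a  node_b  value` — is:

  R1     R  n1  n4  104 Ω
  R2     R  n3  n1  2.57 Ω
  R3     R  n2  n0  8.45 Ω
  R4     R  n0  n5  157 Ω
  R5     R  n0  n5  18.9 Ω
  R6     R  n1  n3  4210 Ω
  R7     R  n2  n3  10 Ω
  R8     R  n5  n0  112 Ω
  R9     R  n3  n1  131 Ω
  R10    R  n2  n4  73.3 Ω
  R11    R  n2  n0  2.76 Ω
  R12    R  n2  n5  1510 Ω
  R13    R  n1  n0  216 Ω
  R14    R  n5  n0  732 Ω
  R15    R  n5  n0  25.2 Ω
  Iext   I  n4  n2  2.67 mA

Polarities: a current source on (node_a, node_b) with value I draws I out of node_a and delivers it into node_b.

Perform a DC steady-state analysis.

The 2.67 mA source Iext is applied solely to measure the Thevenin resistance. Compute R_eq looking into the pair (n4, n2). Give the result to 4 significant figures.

R_eq = 44.89 Ω

Element admittances at DC:
  Y(R1) = 0.009615 S between n1,n4
  Y(R2) = 0.3891 S between n3,n1
  Y(R3) = 0.1183 S between n2,n0
  Y(R4) = 0.006369 S between n0,n5
  Y(R5) = 0.05291 S between n0,n5
  Y(R6) = 0.0002375 S between n1,n3
  Y(R7) = 0.1000 S between n2,n3
  Y(R8) = 0.008929 S between n5,n0
  Y(R9) = 0.007634 S between n3,n1
  Y(R10) = 0.01364 S between n2,n4
  Y(R11) = 0.3623 S between n2,n0
  Y(R12) = 0.0006623 S between n2,n5
  Y(R13) = 0.004630 S between n1,n0
  Y(R14) = 0.001366 S between n5,n0
  Y(R15) = 0.03968 S between n5,n0
  Iext: injects 0.00267 A into n2 (from n4)
Assemble and solve the 5×5 MNA system:
  V(n1)=-0.01213  V(n2)=0.0001167  V(n3)=-0.009669  V(n4)=-0.1197  V(n5)=7.032e-07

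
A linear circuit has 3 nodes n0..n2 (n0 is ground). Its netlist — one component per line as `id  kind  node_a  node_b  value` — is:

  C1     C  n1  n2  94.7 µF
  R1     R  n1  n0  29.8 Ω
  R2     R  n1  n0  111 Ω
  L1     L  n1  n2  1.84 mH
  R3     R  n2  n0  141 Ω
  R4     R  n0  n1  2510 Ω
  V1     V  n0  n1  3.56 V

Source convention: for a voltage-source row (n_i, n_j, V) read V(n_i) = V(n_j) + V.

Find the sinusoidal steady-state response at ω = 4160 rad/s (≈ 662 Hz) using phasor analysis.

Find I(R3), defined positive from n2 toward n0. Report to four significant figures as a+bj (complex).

-0.02523-0.0006796j A

Element admittances at ω=4160 rad/s:
  Y(C1) = 0.000+0.3940j S between n1,n2
  Y(R1) = 0.03356+0.000j S between n1,n0
  Y(R2) = 0.009009+0.000j S between n1,n0
  Y(L1) = 0.000-0.1306j S between n1,n2
  Y(R3) = 0.007092+0.000j S between n2,n0
  Y(R4) = 0.0003984+0.000j S between n0,n1
  V1: constraint V(n0)−V(n1) = 3.56
Assemble and solve the 3×3 MNA system:
  V(n1)=-3.560+0.000j  V(n2)=-3.557-0.09582j
  i(V1)=-0.1782-0.0006796j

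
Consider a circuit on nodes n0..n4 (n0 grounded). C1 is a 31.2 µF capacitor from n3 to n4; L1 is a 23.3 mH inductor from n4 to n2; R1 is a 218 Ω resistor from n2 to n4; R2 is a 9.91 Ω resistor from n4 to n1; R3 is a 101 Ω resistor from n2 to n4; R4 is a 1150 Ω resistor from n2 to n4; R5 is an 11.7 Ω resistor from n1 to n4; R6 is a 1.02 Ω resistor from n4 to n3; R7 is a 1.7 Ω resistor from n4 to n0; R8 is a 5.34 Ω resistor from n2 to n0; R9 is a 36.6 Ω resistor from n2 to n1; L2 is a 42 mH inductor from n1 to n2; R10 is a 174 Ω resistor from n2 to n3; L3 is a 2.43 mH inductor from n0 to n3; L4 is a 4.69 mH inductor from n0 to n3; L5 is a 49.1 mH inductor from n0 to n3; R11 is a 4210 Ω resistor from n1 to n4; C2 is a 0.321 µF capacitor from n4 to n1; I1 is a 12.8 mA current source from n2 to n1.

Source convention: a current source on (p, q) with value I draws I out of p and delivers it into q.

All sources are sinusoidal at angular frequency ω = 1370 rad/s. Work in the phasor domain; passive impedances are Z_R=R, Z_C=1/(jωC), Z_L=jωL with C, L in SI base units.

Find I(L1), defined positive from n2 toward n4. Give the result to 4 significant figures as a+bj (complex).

-0.0005791+0.001564j A

Element admittances at ω=1370 rad/s:
  Y(C1) = 0.000+0.04274j S between n3,n4
  Y(L1) = 0.000-0.03133j S between n4,n2
  Y(R1) = 0.004587+0.000j S between n2,n4
  Y(R2) = 0.1009+0.000j S between n4,n1
  Y(R3) = 0.009901+0.000j S between n2,n4
  Y(R4) = 0.0008696+0.000j S between n2,n4
  Y(R5) = 0.08547+0.000j S between n1,n4
  Y(R6) = 0.9804+0.000j S between n4,n3
  Y(R7) = 0.5882+0.000j S between n4,n0
  Y(R8) = 0.1873+0.000j S between n2,n0
  Y(R9) = 0.02732+0.000j S between n2,n1
  Y(L2) = 0.000-0.01738j S between n1,n2
  Y(R10) = 0.005747+0.000j S between n2,n3
  Y(L3) = 0.000-0.3004j S between n0,n3
  Y(L4) = 0.000-0.1556j S between n0,n3
  Y(L5) = 0.000-0.01487j S between n0,n3
  Y(R11) = 0.0002375+0.000j S between n1,n4
  Y(C2) = 0.000+0.0004398j S between n4,n1
  I1: injects 0.0128 A into n1 (from n2)
Assemble and solve the 4×4 MNA system:
  V(n1)=0.05871+0.01217j  V(n2)=-0.04271-0.01209j  V(n3)=0.003178+0.007978j  V(n4)=0.007210+0.006394j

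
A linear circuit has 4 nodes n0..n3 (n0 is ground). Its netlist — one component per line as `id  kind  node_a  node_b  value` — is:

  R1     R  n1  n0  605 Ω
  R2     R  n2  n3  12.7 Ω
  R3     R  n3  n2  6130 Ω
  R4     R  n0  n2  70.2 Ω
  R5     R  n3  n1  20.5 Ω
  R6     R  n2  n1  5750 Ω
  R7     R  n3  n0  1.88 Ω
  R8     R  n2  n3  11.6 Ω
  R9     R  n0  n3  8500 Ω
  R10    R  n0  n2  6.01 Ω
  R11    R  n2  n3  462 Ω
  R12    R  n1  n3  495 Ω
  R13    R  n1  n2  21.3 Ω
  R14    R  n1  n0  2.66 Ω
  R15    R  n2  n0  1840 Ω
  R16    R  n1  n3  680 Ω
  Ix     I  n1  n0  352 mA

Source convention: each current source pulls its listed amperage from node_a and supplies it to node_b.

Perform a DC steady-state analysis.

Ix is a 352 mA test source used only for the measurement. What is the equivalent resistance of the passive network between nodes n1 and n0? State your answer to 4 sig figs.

R_eq = 2.156 Ω

Apply KCL at each of the 3 non-ground nodes and solve the resulting linear system.
Node n1: branches {R1, R5, R6, R12, R13, R14, R16, Ix} → V_1 = -0.7591
Node n2: branches {R2, R3, R4, R6, R8, R10, R11, R13, R15} → V_2 = -0.1245
Node n3: branches {R2, R3, R5, R7, R8, R9, R11, R12, R16} → V_3 = -0.08049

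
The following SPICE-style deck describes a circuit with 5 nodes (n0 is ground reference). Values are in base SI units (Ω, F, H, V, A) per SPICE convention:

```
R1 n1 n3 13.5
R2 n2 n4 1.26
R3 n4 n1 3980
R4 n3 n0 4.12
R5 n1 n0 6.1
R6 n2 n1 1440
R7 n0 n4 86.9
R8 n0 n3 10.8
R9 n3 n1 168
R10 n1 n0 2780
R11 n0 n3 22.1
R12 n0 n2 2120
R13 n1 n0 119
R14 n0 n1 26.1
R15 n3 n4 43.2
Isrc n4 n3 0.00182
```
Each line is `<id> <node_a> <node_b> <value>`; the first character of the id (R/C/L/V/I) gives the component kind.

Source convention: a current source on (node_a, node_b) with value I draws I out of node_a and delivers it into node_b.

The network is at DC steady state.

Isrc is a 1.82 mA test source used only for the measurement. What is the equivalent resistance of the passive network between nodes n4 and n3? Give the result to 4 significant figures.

Element admittances at DC:
  Y(R1) = 0.07407 S between n1,n3
  Y(R2) = 0.7937 S between n2,n4
  Y(R3) = 0.0002513 S between n4,n1
  Y(R4) = 0.2427 S between n3,n0
  Y(R5) = 0.1639 S between n1,n0
  Y(R6) = 0.0006944 S between n2,n1
  Y(R7) = 0.01151 S between n0,n4
  Y(R8) = 0.09259 S between n0,n3
  Y(R9) = 0.005952 S between n3,n1
  Y(R10) = 0.0003597 S between n1,n0
  Y(R11) = 0.04525 S between n0,n3
  Y(R12) = 0.0004717 S between n0,n2
  Y(R13) = 0.008403 S between n1,n0
  Y(R14) = 0.03831 S between n0,n1
  Y(R15) = 0.02315 S between n3,n4
  Isrc: injects 0.00182 A into n3 (from n4)
Assemble and solve the 4×4 MNA system:
  V(n1)=0.0002318  V(n2)=-0.04946  V(n3)=0.001431  V(n4)=-0.04953

R_eq = 28.00 Ω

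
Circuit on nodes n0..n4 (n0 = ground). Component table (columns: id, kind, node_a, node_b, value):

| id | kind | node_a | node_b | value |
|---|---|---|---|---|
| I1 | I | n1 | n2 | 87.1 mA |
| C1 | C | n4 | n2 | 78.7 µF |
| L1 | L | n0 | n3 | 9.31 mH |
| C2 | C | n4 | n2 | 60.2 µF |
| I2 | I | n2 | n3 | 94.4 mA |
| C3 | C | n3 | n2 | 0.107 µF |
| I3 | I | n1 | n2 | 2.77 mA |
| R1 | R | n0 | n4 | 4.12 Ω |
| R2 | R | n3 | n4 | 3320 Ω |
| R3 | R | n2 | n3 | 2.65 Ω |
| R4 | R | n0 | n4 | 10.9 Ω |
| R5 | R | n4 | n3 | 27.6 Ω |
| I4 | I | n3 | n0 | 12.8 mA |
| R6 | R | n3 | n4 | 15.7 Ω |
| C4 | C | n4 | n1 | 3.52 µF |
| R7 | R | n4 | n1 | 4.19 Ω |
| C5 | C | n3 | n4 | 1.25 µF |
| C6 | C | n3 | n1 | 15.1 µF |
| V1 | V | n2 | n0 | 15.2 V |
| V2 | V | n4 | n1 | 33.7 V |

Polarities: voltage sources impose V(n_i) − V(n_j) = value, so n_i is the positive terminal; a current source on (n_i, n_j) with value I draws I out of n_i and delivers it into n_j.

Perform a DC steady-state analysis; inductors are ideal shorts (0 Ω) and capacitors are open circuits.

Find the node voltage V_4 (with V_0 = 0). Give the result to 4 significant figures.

-0.2067 V

Element admittances at DC:
  I1: injects 0.0871 A into n2 (from n1)
  Y(C1) = 0.000 S between n4,n2
  L1: short n0↔n3 (DC inductor)
  Y(C2) = 0.000 S between n4,n2
  I2: injects 0.0944 A into n3 (from n2)
  Y(C3) = 0.000 S between n3,n2
  I3: injects 0.00277 A into n2 (from n1)
  Y(R1) = 0.2427 S between n0,n4
  Y(R2) = 0.0003012 S between n3,n4
  Y(R3) = 0.3774 S between n2,n3
  Y(R4) = 0.09174 S between n0,n4
  Y(R5) = 0.03623 S between n4,n3
  I4: injects 0.0128 A into n0 (from n3)
  Y(R6) = 0.06369 S between n3,n4
  Y(C4) = 0.000 S between n4,n1
  Y(R7) = 0.2387 S between n4,n1
  Y(C5) = 0.000 S between n3,n4
  Y(C6) = 0.000 S between n3,n1
  V1: constraint V(n2)−V(n0) = 15.2
  V2: constraint V(n4)−V(n1) = 33.7
Assemble and solve the 7×7 MNA system:
  V(n1)=-33.91  V(n2)=15.20  V(n3)=0.000  V(n4)=-0.2067
  i(L1)=-5.797  i(V1)=-5.740  i(V2)=-7.953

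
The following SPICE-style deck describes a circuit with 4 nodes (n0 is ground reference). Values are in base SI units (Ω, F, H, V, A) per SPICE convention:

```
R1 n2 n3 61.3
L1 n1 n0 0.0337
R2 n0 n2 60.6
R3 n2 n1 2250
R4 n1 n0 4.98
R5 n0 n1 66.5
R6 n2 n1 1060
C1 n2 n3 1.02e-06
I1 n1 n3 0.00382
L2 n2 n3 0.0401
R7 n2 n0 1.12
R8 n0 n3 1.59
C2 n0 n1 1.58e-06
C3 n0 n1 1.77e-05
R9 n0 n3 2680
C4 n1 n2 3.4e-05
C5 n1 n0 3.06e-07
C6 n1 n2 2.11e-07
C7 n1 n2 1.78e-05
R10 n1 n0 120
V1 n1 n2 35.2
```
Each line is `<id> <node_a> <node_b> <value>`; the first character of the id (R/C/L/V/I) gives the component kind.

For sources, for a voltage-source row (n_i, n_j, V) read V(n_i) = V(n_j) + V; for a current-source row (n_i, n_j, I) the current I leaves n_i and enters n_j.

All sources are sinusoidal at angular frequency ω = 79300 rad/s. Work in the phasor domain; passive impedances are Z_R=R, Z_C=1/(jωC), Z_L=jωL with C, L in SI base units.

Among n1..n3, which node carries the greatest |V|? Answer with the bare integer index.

2

Apply KCL at each of the 3 non-ground nodes and solve the resulting linear system.
Node n1: branches {L1, R3, R4, R5, R6, I1, C2, C3, C4, C5, C6, C7, R10, V1} → V_1 = 10.63-12.64j
Node n2: branches {R1, R2, R3, R6, C1, L2, R7, C4, C6, C7, V1} → V_2 = -24.57-12.64j
Node n3: branches {R1, C1, I1, L2, R8, R9} → V_3 = 0.5317-3.452j
Source currents: i(V1)=-22.06-158.8j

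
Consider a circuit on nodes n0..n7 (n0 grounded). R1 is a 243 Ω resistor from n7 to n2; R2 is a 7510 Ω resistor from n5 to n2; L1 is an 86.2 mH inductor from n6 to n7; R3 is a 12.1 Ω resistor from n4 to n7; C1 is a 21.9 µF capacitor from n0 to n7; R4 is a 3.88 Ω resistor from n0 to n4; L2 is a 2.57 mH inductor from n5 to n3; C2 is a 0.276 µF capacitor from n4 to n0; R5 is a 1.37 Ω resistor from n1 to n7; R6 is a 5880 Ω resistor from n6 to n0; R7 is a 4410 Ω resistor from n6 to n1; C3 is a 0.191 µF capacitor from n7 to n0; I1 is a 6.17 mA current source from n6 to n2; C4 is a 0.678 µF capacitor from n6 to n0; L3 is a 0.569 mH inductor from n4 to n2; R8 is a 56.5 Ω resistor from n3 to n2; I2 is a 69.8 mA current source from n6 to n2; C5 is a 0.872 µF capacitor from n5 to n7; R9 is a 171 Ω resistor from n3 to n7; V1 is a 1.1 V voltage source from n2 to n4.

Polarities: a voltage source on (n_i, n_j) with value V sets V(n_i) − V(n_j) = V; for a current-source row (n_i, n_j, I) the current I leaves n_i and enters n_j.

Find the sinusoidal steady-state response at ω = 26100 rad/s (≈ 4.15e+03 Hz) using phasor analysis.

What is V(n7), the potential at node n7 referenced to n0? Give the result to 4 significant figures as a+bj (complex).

MNA unknowns: 7 node voltages V₁..V_7 plus 1 source current (V1)
R1: Y=0.004115+0.000j on G[7,2]
R2: Y=0.0001332+0.000j on G[5,2]
L1: Y=0.000-0.0004445j on G[6,7]
R3: Y=0.08264+0.000j on G[4,7]
C1: Y=0.000+0.5716j on G[0,7]
R4: Y=0.2577+0.000j on G[0,4]
L2: Y=0.000-0.01491j on G[5,3]
C2: Y=0.000+0.007204j on G[4,0]
R5: Y=0.7299+0.000j on G[1,7]
R6: Y=0.0001701+0.000j on G[6,0]
R7: Y=0.0002268+0.000j on G[6,1]
C3: Y=0.000+0.004985j on G[7,0]
I1: z[6]−=0.00617, z[2]+=0.00617
C4: Y=0.000+0.01770j on G[6,0]
L3: Y=0.000-0.06734j on G[4,2]
R8: Y=0.01770+0.000j on G[3,2]
I2: z[6]−=0.0698, z[2]+=0.0698
C5: Y=0.000+0.02276j on G[5,7]
R9: Y=0.005848+0.000j on G[3,7]
V1: row V2−V4=1.1, i_V1 at 2,4
solve → V1=0.001342-0.06545j, V2=1.253-0.003235j, V3=0.1965+0.3300j, V4=0.1528-0.003235j, V5=-0.3548-0.8476j, V6=-0.1022+4.403j, V7=0.001374-0.06683j
aux → i_V1=0.05191+0.07959j

0.001374-0.06683j V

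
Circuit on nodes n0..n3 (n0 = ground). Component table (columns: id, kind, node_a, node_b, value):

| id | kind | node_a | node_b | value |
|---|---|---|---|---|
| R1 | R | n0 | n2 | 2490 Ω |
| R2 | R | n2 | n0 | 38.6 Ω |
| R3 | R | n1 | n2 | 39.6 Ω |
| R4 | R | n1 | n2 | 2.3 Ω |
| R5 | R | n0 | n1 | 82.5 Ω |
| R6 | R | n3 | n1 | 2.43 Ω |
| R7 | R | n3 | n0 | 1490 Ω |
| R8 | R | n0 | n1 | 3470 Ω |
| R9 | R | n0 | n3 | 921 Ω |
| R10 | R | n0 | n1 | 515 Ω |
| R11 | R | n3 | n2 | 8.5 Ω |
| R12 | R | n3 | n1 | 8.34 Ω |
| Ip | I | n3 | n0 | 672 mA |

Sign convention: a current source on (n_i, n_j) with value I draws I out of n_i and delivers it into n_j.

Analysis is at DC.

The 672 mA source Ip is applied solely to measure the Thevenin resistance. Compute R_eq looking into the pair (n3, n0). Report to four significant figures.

Element admittances at DC:
  Y(R1) = 0.0004016 S between n0,n2
  Y(R2) = 0.02591 S between n2,n0
  Y(R3) = 0.02525 S between n1,n2
  Y(R4) = 0.4348 S between n1,n2
  Y(R5) = 0.01212 S between n0,n1
  Y(R6) = 0.4115 S between n3,n1
  Y(R7) = 0.0006711 S between n3,n0
  Y(R8) = 0.0002882 S between n0,n1
  Y(R9) = 0.001086 S between n0,n3
  Y(R10) = 0.001942 S between n0,n1
  Y(R11) = 0.1176 S between n3,n2
  Y(R12) = 0.1199 S between n3,n1
  Ip: injects 0.672 A into n0 (from n3)
Assemble and solve the 3×3 MNA system:
  V(n1)=-16.13  V(n2)=-15.61  V(n3)=-17.03

R_eq = 25.34 Ω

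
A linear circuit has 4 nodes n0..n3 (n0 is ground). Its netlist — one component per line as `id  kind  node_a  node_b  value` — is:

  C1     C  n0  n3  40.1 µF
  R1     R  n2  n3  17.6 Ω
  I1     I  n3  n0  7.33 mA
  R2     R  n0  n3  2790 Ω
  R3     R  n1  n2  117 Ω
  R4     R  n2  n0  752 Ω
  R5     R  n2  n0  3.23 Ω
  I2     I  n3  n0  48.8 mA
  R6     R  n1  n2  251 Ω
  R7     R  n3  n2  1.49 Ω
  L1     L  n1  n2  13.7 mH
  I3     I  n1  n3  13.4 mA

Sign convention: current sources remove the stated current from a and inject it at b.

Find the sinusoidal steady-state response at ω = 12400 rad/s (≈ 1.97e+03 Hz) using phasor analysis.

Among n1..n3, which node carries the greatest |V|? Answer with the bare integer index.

1

Element admittances at ω=12400 rad/s:
  Y(C1) = 0.000+0.4972j S between n0,n3
  Y(R1) = 0.05682+0.000j S between n2,n3
  I1: injects 0.00733 A into n0 (from n3)
  Y(R2) = 0.0003584+0.000j S between n0,n3
  Y(R3) = 0.008547+0.000j S between n1,n2
  Y(R4) = 0.001330+0.000j S between n2,n0
  Y(R5) = 0.3096+0.000j S between n2,n0
  I2: injects 0.0488 A into n0 (from n3)
  Y(R6) = 0.003984+0.000j S between n1,n2
  Y(R7) = 0.6711+0.000j S between n3,n2
  Y(L1) = 0.000-0.005887j S between n1,n2
  I3: injects 0.0134 A into n3 (from n1)
Assemble and solve the 3×3 MNA system:
  V(n1)=-0.9160-0.3499j  V(n2)=-0.03993+0.06158j  V(n3)=-0.03857+0.08789j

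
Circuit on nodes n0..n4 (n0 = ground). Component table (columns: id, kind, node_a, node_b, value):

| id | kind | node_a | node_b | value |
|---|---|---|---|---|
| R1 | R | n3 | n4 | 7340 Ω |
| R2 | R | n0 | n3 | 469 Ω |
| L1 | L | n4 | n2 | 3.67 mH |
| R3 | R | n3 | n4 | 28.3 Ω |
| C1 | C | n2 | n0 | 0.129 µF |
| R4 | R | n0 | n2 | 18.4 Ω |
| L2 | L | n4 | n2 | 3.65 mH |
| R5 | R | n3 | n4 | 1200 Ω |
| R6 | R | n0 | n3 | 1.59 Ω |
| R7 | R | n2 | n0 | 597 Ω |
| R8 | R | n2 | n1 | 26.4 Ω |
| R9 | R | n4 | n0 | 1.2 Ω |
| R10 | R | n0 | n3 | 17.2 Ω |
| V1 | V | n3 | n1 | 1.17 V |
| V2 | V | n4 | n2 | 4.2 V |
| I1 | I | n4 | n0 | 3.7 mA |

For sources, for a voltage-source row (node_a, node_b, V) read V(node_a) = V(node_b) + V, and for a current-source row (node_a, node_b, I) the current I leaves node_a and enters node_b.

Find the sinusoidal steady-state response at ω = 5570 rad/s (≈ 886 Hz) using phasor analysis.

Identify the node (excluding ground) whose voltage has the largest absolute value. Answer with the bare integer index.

Element admittances at ω=5570 rad/s:
  Y(R1) = 0.0001362+0.000j S between n3,n4
  Y(R2) = 0.002132+0.000j S between n0,n3
  Y(L1) = 0.000-0.04892j S between n4,n2
  Y(R3) = 0.03534+0.000j S between n3,n4
  Y(C1) = 0.000+0.0007185j S between n2,n0
  Y(R4) = 0.05435+0.000j S between n0,n2
  Y(L2) = 0.000-0.04919j S between n4,n2
  Y(R5) = 0.0008333+0.000j S between n3,n4
  Y(R6) = 0.6289+0.000j S between n0,n3
  Y(R7) = 0.001675+0.000j S between n2,n0
  Y(R8) = 0.03788+0.000j S between n2,n1
  Y(R9) = 0.8333+0.000j S between n4,n0
  Y(R10) = 0.05814+0.000j S between n0,n3
  V1: constraint V(n3)−V(n1) = 1.17
  V2: constraint V(n4)−V(n2) = 4.2
  I1: injects 0.0037 A into n0 (from n4)
Assemble and solve the 6×6 MNA system:
  V(n1)=-1.286+0.0002811j  V(n2)=-3.849+0.002892j  V(n3)=-0.1163+0.0002811j  V(n4)=0.3505+0.002892j
  i(V1)=0.09709-9.891e-05j  i(V2)=-0.3128+0.4095j

2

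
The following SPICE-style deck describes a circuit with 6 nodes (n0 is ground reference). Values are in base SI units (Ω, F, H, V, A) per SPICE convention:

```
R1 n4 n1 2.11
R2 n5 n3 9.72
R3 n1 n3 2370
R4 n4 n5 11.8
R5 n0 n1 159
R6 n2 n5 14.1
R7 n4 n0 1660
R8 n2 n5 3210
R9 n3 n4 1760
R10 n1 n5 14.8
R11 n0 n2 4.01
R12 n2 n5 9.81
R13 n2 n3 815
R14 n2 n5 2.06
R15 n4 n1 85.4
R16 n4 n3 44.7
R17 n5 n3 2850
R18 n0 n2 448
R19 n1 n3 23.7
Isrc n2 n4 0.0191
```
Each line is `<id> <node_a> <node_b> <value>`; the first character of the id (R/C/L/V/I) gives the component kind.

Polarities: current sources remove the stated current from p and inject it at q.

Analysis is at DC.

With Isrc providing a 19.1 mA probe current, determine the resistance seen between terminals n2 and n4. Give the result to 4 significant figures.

R_eq = 6.884 Ω

Apply KCL at each of the 5 non-ground nodes and solve the resulting linear system.
Node n1: branches {R1, R3, R5, R10, R15, R19} → V_1 = 0.1106
Node n2: branches {R6, R8, R11, R12, R13, R14, R18, Isrc} → V_2 = -0.003072
Node n3: branches {R2, R3, R9, R13, R16, R17, R19} → V_3 = 0.05998
Node n4: branches {R1, R4, R7, R9, R15, R16, Isrc} → V_4 = 0.1284
Node n5: branches {R2, R4, R6, R8, R10, R12, R14, R17} → V_5 = 0.02464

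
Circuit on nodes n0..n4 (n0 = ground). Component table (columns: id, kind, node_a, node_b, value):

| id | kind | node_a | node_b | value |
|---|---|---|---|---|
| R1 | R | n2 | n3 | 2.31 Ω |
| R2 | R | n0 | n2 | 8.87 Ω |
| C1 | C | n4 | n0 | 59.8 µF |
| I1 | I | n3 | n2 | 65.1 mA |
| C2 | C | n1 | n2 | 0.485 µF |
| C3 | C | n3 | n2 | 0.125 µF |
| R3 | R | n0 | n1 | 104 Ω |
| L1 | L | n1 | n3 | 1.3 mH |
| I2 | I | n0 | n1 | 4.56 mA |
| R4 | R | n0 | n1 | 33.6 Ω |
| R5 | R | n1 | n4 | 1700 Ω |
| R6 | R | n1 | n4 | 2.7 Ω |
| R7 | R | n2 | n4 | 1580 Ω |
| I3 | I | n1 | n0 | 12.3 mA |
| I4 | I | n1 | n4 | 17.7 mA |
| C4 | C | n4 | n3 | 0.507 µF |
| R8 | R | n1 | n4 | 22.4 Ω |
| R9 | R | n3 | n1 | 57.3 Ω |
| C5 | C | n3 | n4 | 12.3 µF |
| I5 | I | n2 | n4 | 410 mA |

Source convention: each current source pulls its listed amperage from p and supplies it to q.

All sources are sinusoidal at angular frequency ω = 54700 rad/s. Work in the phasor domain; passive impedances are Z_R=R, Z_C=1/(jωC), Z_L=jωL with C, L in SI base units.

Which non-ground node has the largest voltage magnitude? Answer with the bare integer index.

2

Apply KCL at each of the 4 non-ground nodes and solve the resulting linear system.
Node n1: branches {C2, R3, L1, I2, R4, R5, R6, I3, I4, R8, R9} → V_1 = -0.07742-0.03550j
Node n2: branches {R1, R2, I1, C2, C3, R7, I5} → V_2 = -0.6639+0.3927j
Node n3: branches {R1, I1, C3, L1, C4, R9, C5} → V_3 = -0.06635+0.4502j
Node n4: branches {C1, R5, R6, R7, I4, C4, R8, C5, I5} → V_4 = -0.01311-0.02145j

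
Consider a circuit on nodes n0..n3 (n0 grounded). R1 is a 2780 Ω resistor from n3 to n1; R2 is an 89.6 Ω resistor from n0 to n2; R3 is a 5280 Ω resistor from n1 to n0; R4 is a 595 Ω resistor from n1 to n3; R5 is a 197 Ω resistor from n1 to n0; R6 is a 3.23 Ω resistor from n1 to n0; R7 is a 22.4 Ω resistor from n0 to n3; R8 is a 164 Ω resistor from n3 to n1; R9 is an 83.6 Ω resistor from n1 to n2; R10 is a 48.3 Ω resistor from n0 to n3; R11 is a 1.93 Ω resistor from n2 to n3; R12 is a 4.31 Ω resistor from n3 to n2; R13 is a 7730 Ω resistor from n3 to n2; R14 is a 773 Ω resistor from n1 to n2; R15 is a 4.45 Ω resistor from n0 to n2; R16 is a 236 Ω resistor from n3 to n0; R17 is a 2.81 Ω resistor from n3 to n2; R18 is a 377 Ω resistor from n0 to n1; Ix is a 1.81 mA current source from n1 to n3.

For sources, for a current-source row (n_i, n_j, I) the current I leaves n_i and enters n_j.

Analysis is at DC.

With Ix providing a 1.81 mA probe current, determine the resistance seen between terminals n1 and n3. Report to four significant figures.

Element admittances at DC:
  Y(R1) = 0.0003597 S between n3,n1
  Y(R2) = 0.01116 S between n0,n2
  Y(R3) = 0.0001894 S between n1,n0
  Y(R4) = 0.001681 S between n1,n3
  Y(R5) = 0.005076 S between n1,n0
  Y(R6) = 0.3096 S between n1,n0
  Y(R7) = 0.04464 S between n0,n3
  Y(R8) = 0.006098 S between n3,n1
  Y(R9) = 0.01196 S between n1,n2
  Y(R10) = 0.02070 S between n0,n3
  Y(R11) = 0.5181 S between n2,n3
  Y(R12) = 0.2320 S between n3,n2
  Y(R13) = 0.0001294 S between n3,n2
  Y(R14) = 0.001294 S between n1,n2
  Y(R15) = 0.2247 S between n0,n2
  Y(R16) = 0.004237 S between n3,n0
  Y(R17) = 0.3559 S between n3,n2
  Y(R18) = 0.002653 S between n0,n1
  Ix: injects 0.00181 A into n3 (from n1)
Assemble and solve the 3×3 MNA system:
  V(n1)=-0.005001  V(n2)=0.004932  V(n3)=0.006103

R_eq = 6.135 Ω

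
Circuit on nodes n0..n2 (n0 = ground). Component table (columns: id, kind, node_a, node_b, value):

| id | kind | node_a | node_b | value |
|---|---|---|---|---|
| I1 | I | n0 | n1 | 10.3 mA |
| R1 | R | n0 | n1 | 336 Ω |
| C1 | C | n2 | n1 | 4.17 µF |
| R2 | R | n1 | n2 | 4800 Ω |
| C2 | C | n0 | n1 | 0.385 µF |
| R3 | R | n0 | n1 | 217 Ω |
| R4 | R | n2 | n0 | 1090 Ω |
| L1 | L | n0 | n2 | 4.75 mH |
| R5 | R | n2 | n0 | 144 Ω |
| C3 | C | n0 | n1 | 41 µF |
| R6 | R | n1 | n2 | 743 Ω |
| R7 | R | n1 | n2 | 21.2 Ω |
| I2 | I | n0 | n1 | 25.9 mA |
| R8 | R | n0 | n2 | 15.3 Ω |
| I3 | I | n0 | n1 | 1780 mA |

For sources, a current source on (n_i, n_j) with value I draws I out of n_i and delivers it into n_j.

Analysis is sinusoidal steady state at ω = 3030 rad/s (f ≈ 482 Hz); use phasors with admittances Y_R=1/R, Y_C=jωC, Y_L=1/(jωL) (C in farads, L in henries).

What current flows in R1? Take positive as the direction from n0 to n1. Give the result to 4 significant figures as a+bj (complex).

MNA unknowns: 2 node voltages V₁..V_2
I1: z[0]−=0.0103, z[1]+=0.0103
R1: Y=0.002976+0.000j on G[0,1]
C1: Y=0.000+0.01264j on G[2,1]
R2: Y=0.0002083+0.000j on G[1,2]
C2: Y=0.000+0.001167j on G[0,1]
R3: Y=0.004608+0.000j on G[0,1]
R4: Y=0.0009174+0.000j on G[2,0]
L1: Y=0.000-0.06948j on G[0,2]
R5: Y=0.006944+0.000j on G[2,0]
C3: Y=0.000+0.1242j on G[0,1]
R6: Y=0.001346+0.000j on G[1,2]
R7: Y=0.04717+0.000j on G[1,2]
I2: z[0]−=0.0259, z[1]+=0.0259
R8: Y=0.06536+0.000j on G[0,2]
I3: z[0]−=1.78, z[1]+=1.78
solve → V1=4.800-13.02j, V2=4.486-2.615j

-0.01429+0.03876j A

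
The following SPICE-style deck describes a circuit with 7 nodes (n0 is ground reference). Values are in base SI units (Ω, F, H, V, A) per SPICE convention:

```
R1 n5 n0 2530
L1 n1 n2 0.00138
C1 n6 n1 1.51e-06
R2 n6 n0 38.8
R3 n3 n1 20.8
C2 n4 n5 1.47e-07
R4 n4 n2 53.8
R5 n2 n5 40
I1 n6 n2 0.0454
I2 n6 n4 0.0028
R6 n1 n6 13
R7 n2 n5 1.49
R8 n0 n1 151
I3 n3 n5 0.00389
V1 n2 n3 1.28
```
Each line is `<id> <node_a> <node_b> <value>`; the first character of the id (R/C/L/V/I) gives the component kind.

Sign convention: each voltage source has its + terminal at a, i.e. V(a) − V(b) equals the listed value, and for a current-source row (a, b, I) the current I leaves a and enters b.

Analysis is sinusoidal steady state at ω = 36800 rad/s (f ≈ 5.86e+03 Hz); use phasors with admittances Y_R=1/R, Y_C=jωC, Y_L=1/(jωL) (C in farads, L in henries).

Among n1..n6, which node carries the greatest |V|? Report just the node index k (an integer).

4

Element admittances at ω=36800 rad/s:
  Y(R1) = 0.0003953+0.000j S between n5,n0
  Y(L1) = 0.000-0.01969j S between n1,n2
  Y(C1) = 0.000+0.05557j S between n6,n1
  Y(R2) = 0.02577+0.000j S between n6,n0
  Y(R3) = 0.04808+0.000j S between n3,n1
  Y(C2) = 0.000+0.005410j S between n4,n5
  Y(R4) = 0.01859+0.000j S between n4,n2
  Y(R5) = 0.02500+0.000j S between n2,n5
  I1: injects 0.0454 A into n2 (from n6)
  I2: injects 0.0028 A into n4 (from n6)
  Y(R6) = 0.07692+0.000j S between n1,n6
  Y(R7) = 0.6711+0.000j S between n2,n5
  Y(R8) = 0.006623+0.000j S between n0,n1
  I3: injects 0.00389 A into n5 (from n3)
  V1: constraint V(n2)−V(n3) = 1.28
Assemble and solve the 7×7 MNA system:
  V(n1)=0.2875-0.2215j  V(n2)=2.228+0.5687j  V(n3)=0.9481+0.5687j  V(n4)=2.367+0.5296j  V(n5)=2.233+0.5694j  V(n6)=-0.1081+0.04817j
  i(V1)=0.03565+0.03799j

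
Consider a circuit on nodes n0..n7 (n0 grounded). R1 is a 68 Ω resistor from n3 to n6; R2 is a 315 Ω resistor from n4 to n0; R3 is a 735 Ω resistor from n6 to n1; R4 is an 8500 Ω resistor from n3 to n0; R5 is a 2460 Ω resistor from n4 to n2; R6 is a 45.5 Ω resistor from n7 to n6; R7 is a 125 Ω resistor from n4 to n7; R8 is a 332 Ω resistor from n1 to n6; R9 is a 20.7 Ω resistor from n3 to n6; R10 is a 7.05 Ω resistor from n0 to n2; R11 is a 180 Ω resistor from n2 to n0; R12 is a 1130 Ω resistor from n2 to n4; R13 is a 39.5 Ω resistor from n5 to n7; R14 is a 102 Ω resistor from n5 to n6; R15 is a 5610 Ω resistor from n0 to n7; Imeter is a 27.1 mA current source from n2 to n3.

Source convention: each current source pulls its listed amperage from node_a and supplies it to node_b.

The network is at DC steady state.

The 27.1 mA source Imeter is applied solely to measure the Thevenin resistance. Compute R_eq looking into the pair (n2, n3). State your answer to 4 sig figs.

R_eq = 366.3 Ω

MNA unknowns: 7 node voltages V₁..V_7
R1: Y=0.01471 on G[3,6]
R2: Y=0.003175 on G[4,0]
R3: Y=0.001361 on G[6,1]
R4: Y=0.0001176 on G[3,0]
R5: Y=0.0004065 on G[4,2]
R6: Y=0.02198 on G[7,6]
R7: Y=0.008000 on G[4,7]
R8: Y=0.003012 on G[1,6]
R9: Y=0.04831 on G[3,6]
R10: Y=0.1418 on G[0,2]
R11: Y=0.005556 on G[2,0]
R12: Y=0.0008850 on G[2,4]
R13: Y=0.02532 on G[5,7]
R14: Y=0.009804 on G[5,6]
R15: Y=0.0001783 on G[0,7]
Imeter: z[2]−=0.0271, z[3]+=0.0271
solve → V1=9.380, V2=-0.1351, V3=9.792, V4=5.432, V5=8.736, V6=9.380, V7=8.487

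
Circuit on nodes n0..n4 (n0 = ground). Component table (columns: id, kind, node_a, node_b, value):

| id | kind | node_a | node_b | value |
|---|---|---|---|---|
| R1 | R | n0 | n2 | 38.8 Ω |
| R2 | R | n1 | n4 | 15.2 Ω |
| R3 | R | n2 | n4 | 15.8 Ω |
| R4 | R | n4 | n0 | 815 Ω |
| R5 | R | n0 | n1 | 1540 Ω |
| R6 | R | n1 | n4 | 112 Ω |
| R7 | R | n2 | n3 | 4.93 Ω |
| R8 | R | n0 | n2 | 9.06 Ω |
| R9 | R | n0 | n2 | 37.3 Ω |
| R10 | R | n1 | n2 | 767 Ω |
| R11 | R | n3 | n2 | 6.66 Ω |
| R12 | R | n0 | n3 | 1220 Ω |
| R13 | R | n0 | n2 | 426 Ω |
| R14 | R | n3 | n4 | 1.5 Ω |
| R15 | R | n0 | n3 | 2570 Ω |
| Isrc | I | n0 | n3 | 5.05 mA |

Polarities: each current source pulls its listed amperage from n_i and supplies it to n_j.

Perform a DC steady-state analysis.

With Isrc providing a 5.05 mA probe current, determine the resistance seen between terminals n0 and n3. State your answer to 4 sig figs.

R_eq = 8.269 Ω

MNA unknowns: 4 node voltages V₁..V_4
R1: Y=0.02577 on G[0,2]
R2: Y=0.06579 on G[1,4]
R3: Y=0.06329 on G[2,4]
R4: Y=0.001227 on G[4,0]
R5: Y=0.0006494 on G[0,1]
R6: Y=0.008929 on G[1,4]
R7: Y=0.2028 on G[2,3]
R8: Y=0.1104 on G[0,2]
R9: Y=0.02681 on G[0,2]
R10: Y=0.001304 on G[1,2]
R11: Y=0.1502 on G[3,2]
R12: Y=0.0008197 on G[0,3]
R13: Y=0.002347 on G[0,2]
R14: Y=0.6667 on G[3,4]
R15: Y=0.0003891 on G[0,3]
Isrc: z[0]−=0.00505, z[3]+=0.00505
solve → V1=0.04007, V2=0.02979, V3=0.04176, V4=0.04060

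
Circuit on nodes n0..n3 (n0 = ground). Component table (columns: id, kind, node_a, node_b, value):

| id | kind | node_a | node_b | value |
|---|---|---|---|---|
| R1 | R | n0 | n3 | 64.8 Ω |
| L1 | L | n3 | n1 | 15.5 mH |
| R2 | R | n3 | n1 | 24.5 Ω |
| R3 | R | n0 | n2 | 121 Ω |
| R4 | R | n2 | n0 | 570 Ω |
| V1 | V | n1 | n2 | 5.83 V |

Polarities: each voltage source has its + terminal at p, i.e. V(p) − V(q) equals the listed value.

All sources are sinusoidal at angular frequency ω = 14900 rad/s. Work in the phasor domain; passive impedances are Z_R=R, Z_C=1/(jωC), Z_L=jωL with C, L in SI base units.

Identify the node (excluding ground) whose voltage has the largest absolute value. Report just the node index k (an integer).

Apply KCL at each of the 3 non-ground nodes and solve the resulting linear system.
Node n1: branches {L1, R2, V1} → V_1 = 2.749+0.04193j
Node n2: branches {R3, R4, V1} → V_2 = -3.081+0.04193j
Node n3: branches {R1, L1, R2} → V_3 = 2.000-0.02722j
Source currents: i(V1)=-0.03087+0.0004201j

2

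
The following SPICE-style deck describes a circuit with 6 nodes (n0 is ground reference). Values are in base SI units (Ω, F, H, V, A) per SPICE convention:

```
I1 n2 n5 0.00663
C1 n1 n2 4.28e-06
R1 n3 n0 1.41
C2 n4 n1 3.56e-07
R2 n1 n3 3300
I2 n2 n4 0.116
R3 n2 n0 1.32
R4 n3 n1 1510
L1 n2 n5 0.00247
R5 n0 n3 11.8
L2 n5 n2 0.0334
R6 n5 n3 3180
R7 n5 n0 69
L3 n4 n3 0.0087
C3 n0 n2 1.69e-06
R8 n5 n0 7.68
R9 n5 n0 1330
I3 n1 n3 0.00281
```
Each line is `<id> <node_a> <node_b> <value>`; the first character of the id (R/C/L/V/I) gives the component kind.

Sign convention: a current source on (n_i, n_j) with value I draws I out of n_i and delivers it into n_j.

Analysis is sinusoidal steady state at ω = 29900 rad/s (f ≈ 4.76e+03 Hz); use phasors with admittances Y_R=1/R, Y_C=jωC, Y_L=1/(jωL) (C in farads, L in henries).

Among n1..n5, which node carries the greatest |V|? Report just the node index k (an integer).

Apply KCL at each of the 5 non-ground nodes and solve the resulting linear system.
Node n1: branches {C1, C2, R2, R4, I3} → V_1 = 0.1055-1.466j
Node n2: branches {I1, C1, I2, R3, L1, L2, C3} → V_2 = 0.08532-0.001512j
Node n3: branches {R1, R2, R4, R5, R6, L3, I3} → V_3 = -0.08985-0.003259j
Node n4: branches {C2, I2, L3} → V_4 = 0.2160-19.35j
Node n5: branches {I1, L1, L2, R6, R7, R8, R9} → V_5 = 0.04554-0.003976j

4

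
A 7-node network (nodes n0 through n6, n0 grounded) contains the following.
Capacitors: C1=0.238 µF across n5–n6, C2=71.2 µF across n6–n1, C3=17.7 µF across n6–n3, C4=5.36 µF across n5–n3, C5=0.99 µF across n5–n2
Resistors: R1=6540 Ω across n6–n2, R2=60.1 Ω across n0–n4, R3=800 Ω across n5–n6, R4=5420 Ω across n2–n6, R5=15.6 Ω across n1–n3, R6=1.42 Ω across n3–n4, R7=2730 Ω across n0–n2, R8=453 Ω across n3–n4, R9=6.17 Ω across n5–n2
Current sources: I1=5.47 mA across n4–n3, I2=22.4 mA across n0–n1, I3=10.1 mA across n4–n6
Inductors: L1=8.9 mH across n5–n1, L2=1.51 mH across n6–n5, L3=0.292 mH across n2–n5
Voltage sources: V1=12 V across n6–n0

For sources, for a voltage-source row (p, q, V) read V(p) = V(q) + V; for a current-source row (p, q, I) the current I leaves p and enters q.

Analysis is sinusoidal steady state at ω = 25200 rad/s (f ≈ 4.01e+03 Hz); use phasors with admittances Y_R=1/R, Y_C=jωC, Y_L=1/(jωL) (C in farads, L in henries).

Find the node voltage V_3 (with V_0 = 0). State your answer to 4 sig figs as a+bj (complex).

11.90+0.4831j V

MNA unknowns: 6 node voltages V₁..V_6 plus 1 source current (V1)
C1: Y=0.000+0.005998j on G[5,6]
R1: Y=0.0001529+0.000j on G[6,2]
C2: Y=0.000+1.794j on G[6,1]
R2: Y=0.01664+0.000j on G[0,4]
C3: Y=0.000+0.4460j on G[6,3]
I1: z[4]−=0.00547, z[3]+=0.00547
R3: Y=0.001250+0.000j on G[5,6]
R4: Y=0.0001845+0.000j on G[2,6]
R5: Y=0.06410+0.000j on G[1,3]
R6: Y=0.7042+0.000j on G[3,4]
L1: Y=0.000-0.004459j on G[5,1]
I2: z[0]−=0.0224, z[1]+=0.0224
R7: Y=0.0003663+0.000j on G[0,2]
R8: Y=0.002208+0.000j on G[3,4]
L2: Y=0.000-0.02628j on G[6,5]
C4: Y=0.000+0.1351j on G[5,3]
L3: Y=0.000-0.1359j on G[2,5]
C5: Y=0.000+0.02495j on G[5,2]
I3: z[4]−=0.0101, z[6]+=0.0101
R9: Y=0.1621+0.000j on G[5,2]
V1: row V6−V0=12, i_V1 at 6,0
solve → V1=12.02-0.009903j, V2=11.85+0.6150j, V3=11.90+0.4831j, V4=11.61+0.4719j, V5=11.87+0.6292j, V6=12.00+0.000j
aux → i_V1=-0.1751-0.008078j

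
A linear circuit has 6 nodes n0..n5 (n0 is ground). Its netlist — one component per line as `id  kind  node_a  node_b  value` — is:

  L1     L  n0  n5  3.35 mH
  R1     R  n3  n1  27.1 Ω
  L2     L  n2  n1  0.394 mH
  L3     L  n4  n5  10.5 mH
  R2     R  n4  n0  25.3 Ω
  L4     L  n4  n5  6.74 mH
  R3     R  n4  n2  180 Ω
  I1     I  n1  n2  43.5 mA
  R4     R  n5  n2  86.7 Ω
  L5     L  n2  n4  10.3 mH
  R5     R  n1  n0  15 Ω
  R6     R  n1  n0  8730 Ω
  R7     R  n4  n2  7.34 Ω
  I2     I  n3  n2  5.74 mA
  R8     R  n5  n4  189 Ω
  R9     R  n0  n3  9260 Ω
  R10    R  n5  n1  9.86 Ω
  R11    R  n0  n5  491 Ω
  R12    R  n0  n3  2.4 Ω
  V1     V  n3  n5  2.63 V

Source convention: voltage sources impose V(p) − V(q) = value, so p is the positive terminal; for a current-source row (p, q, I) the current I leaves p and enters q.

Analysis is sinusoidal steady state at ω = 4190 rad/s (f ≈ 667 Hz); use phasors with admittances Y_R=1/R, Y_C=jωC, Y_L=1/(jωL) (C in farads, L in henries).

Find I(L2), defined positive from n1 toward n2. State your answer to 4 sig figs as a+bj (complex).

MNA unknowns: 5 node voltages V₁..V_5 plus 1 source current (V1)
L1: Y=0.000-0.07124j on G[0,5]
R1: Y=0.03690+0.000j on G[3,1]
L2: Y=0.000-0.6057j on G[2,1]
L3: Y=0.000-0.02273j on G[4,5]
R2: Y=0.03953+0.000j on G[4,0]
L4: Y=0.000-0.03541j on G[4,5]
R3: Y=0.005556+0.000j on G[4,2]
I1: z[1]−=0.0435, z[2]+=0.0435
R4: Y=0.01153+0.000j on G[5,2]
L5: Y=0.000-0.02317j on G[2,4]
R5: Y=0.06667+0.000j on G[1,0]
R6: Y=0.0001145+0.000j on G[1,0]
R7: Y=0.1362+0.000j on G[4,2]
I2: z[3]−=0.00574, z[2]+=0.00574
R8: Y=0.005291+0.000j on G[5,4]
R9: Y=0.0001080+0.000j on G[0,3]
R10: Y=0.1014+0.000j on G[5,1]
R11: Y=0.002037+0.000j on G[0,5]
R12: Y=0.4167+0.000j on G[0,3]
V1: row V3−V5=2.63, i_V1 at 3,5
solve → V1=-1.084-0.07001j, V2=-1.153-0.008920j, V3=0.3675-0.4027j, V4=-1.200+0.3069j, V5=-2.263-0.4027j
aux → i_V1=-0.2125+0.1801j

-0.03700-0.04134j A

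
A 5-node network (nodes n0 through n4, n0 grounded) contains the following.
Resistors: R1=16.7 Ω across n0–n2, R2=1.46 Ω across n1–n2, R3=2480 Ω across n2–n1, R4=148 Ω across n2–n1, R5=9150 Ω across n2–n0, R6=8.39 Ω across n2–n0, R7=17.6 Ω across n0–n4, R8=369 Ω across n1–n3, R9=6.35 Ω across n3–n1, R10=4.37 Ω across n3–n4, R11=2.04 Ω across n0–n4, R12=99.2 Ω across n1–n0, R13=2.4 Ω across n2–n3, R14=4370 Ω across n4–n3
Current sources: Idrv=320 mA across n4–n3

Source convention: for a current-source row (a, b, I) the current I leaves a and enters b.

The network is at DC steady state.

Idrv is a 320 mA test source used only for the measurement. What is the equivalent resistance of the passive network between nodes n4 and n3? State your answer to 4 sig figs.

R_eq = 2.930 Ω

Apply KCL at each of the 4 non-ground nodes and solve the resulting linear system.
Node n1: branches {R2, R3, R4, R8, R9, R12} → V_1 = 0.5835
Node n2: branches {R1, R2, R3, R4, R5, R6, R13} → V_2 = 0.5546
Node n3: branches {R8, R9, R10, R13, R14, Idrv} → V_3 = 0.7451
Node n4: branches {R7, R10, R11, R14, Idrv} → V_4 = -0.1924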